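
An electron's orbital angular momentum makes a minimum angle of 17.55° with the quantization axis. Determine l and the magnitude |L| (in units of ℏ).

l = 10, |L| = √110 ℏ ≈ 10.488ℏ

cos²θ_min = l/(l+1) = 0.9091.
Thus l = 0.9091/(1 − 0.9091) ≈ 10.
Then |L| = ℏ√(10·11) = √110 ℏ.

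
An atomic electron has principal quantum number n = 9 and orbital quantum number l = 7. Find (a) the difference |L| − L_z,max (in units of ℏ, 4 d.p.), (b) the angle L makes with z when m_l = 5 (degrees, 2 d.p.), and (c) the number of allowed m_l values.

|L|−L_z,max ≈ 0.4833ℏ; θ(m_l=5) ≈ 48.08°; 15 values

|L| − L_z,max = (2√14 − 7)ℏ ≈ 0.4833ℏ.
For m_l = 5: cos θ = 5/√56, θ ≈ 48.08°.
There are 2l+1 = 15 values of m_l.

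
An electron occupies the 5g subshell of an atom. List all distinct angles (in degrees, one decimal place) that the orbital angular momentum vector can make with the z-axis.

5g means n = 5, l = 4.
|L| = √(l(l+1)) ℏ = 2√5 ℏ.
cos θ = m_l/√20 for each m_l ∈ {-4, -3, -2, -1, 0, 1, 2, 3, 4}.

θ ∈ {26.6°, 47.9°, 63.4°, 77.1°, 90.0°, 102.9°, 116.6°, 132.1°, 153.4°}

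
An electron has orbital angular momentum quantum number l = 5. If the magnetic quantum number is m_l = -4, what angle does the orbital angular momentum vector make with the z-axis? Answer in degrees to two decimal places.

θ ≈ 136.91°

|L|² = l(l+1)ℏ² = 30ℏ², so |L| = √30 ℏ.
L_z = m_l ℏ = −4ℏ.
cos θ = L_z/|L| = -4/√30, so θ ≈ 136.91°.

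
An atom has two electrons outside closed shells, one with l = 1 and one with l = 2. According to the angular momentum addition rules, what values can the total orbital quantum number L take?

L = 1, 2, 3

The total orbital quantum number L ranges from |l₁ − l₂| to l₁ + l₂ in integer steps.
Allowed values: L = 1, 2, 3.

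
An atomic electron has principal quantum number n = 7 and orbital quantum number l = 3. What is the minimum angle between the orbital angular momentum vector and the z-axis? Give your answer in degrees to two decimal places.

θ_min ≈ 30.00°

|L|² = l(l+1)ℏ² = 12ℏ², so |L| = 2√3 ℏ.
The smallest angle corresponds to the largest L_z, i.e. m_l = l = 3, giving L_z = 3ℏ.
cos θ_min = 3/√12, so θ_min ≈ 30.00°.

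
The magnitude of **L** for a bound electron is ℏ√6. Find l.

l = 2

(|L|/ℏ)² = l(l+1) = 6.
l² + l − 6 = 0 ⇒ l = 2.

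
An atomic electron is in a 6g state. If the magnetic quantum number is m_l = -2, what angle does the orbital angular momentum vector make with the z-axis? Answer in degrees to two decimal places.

6g means n = 6, l = 4.
|L| = ℏ√(l(l+1)) = 2√5 ℏ.
L_z = m_l ℏ = −2ℏ.
cos θ = L_z/|L| = -2/√20, so θ ≈ 116.57°.

θ ≈ 116.57°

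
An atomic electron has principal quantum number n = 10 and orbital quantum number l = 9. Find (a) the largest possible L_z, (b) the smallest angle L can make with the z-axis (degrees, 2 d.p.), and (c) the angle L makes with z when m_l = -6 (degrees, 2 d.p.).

L_z,max = lℏ = 9ℏ.
cos θ_min = 9/√90, so θ_min ≈ 18.43°.
For m_l = -6: cos θ = -6/√90, θ ≈ 129.23°.

L_z,max = 9ℏ; θ_min ≈ 18.43°; θ(m_l=-6) ≈ 129.23°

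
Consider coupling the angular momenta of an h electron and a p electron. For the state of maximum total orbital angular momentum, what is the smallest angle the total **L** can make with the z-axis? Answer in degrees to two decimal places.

The total orbital quantum number L ranges from |l₁ − l₂| to l₁ + l₂ in integer steps.
L ∈ {4, 5, 6}.
The maximum is L = 6, with |L_tot| = ℏ√(6·7) = √42 ℏ.
The minimum angle with z is arccos(6/√42) ≈ 22.21°.

θ_min ≈ 22.21°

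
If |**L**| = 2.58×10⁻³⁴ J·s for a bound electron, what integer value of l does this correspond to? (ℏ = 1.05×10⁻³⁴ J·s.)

Dividing by ℏ: |L|/ℏ ≈ 2.457.
(|L|/ℏ)² = l(l+1) ≈ 6.04 ⇒ l = 2.

l = 2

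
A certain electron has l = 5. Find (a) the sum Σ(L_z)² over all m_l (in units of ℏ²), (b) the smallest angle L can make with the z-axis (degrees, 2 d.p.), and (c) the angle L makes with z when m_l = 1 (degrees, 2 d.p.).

Σ m_l² = 110, so Σ(L_z)² = 110 ℏ².
cos θ_min = 5/√30, so θ_min ≈ 24.09°.
For m_l = 1: cos θ = 1/√30, θ ≈ 79.48°.

Σ(L_z)² = 110 ℏ²; θ_min ≈ 24.09°; θ(m_l=1) ≈ 79.48°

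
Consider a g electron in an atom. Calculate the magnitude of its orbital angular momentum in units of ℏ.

G corresponds to l = 4.
|L| = ℏ√(l(l+1)) = ℏ√(4·5) = 2√5 ℏ

|L| = 2√5 ℏ ≈ 4.472ℏ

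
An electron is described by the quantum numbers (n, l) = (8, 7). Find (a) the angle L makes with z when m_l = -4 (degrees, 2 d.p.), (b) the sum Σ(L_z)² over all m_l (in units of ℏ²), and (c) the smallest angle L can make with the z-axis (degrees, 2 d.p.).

θ(m_l=-4) ≈ 122.31°; Σ(L_z)² = 280 ℏ²; θ_min ≈ 20.70°

For m_l = -4: cos θ = -4/√56, θ ≈ 122.31°.
Σ m_l² = 280, so Σ(L_z)² = 280 ℏ².
cos θ_min = 7/√56, so θ_min ≈ 20.70°.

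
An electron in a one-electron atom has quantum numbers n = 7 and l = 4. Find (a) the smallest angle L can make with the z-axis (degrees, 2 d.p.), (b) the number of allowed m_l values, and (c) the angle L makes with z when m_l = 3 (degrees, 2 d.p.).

cos θ_min = 4/√20, so θ_min ≈ 26.57°.
There are 2l+1 = 9 values of m_l.
For m_l = 3: cos θ = 3/√20, θ ≈ 47.87°.

θ_min ≈ 26.57°; 9 values; θ(m_l=3) ≈ 47.87°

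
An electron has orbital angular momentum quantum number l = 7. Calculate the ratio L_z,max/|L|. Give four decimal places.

|L| = 2√14 ℏ ≈ 7.4833ℏ, while L_z,max = lℏ = 7ℏ.
L_z,max/|L| = 7/√56 = 0.9354.

L_z,max/|L| = 0.9354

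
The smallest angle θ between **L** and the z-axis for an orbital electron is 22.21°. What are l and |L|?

cos²θ_min = l/(l+1) = 0.8571.
Solving: l = 6.
Then |L| = ℏ√(6·7) = √42 ℏ.

l = 6, |L| = √42 ℏ ≈ 6.481ℏ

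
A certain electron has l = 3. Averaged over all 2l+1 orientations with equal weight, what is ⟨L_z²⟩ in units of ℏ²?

⟨L_z²⟩ = 4 ℏ²

The allowed m_l values are -3, -2, -1, 0, 1, 2, 3.
⟨L_z²⟩ = ℏ²·l(l+1)/3 = 4ℏ².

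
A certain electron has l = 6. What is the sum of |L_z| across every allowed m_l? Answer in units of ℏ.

m_l runs from −6 to 6, i.e. {-6, -5, -4, -3, -2, -1, 0, 1, 2, 3, 4, 5, 6}.
Σ|m_l| = l(l+1) = 42.

Σ|L_z| = 42 ℏ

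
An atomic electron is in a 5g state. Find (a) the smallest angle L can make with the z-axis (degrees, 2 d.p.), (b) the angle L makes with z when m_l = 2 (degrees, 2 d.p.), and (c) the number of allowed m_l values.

θ_min ≈ 26.57°; θ(m_l=2) ≈ 63.43°; 9 values

5g means n = 5, l = 4.
cos θ_min = 4/√20, so θ_min ≈ 26.57°.
For m_l = 2: cos θ = 2/√20, θ ≈ 63.43°.
There are 2l+1 = 9 values of m_l.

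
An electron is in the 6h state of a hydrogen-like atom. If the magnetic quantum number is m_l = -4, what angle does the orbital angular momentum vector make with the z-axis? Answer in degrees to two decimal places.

6h means n = 6, l = 5.
|L| = √(l(l+1)) ℏ = √30 ℏ.
L_z = m_l ℏ = −4ℏ.
cos θ = L_z/|L| = -4/√30, so θ ≈ 136.91°.

θ ≈ 136.91°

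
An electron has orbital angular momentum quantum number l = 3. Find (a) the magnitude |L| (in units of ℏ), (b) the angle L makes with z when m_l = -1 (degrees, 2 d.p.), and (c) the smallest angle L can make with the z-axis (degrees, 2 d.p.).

|L| = ℏ√(3·4) = 2√3 ℏ ≈ 3.464ℏ.
For m_l = -1: cos θ = -1/√12, θ ≈ 106.78°.
cos θ_min = 3/√12, so θ_min ≈ 30.00°.

|L| = 2√3 ℏ ≈ 3.464ℏ; θ(m_l=-1) ≈ 106.78°; θ_min ≈ 30.00°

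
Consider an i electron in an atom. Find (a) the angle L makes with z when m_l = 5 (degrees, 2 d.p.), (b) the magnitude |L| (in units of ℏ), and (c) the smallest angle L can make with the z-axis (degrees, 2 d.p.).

θ(m_l=5) ≈ 39.51°; |L| = √42 ℏ ≈ 6.481ℏ; θ_min ≈ 22.21°

An i state has l = 6.
For m_l = 5: cos θ = 5/√42, θ ≈ 39.51°.
|L| = ℏ√(6·7) = √42 ℏ ≈ 6.481ℏ.
cos θ_min = 6/√42, so θ_min ≈ 22.21°.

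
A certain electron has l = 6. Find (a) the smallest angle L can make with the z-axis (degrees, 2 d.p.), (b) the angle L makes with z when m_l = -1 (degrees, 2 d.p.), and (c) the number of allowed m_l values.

θ_min ≈ 22.21°; θ(m_l=-1) ≈ 98.88°; 13 values

cos θ_min = 6/√42, so θ_min ≈ 22.21°.
For m_l = -1: cos θ = -1/√42, θ ≈ 98.88°.
There are 2l+1 = 13 values of m_l.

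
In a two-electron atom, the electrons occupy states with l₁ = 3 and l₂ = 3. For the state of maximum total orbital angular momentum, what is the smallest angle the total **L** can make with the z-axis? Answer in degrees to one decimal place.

Angular momentum addition gives L = |l₁ − l₂|, …, l₁ + l₂.
L ∈ {0, 1, 2, 3, 4, 5, 6}.
The maximum is L = 6, with |L_tot| = ℏ√(6·7) = √42 ℏ.
The minimum angle with z is arccos(6/√42) ≈ 22.2°.

θ_min ≈ 22.2°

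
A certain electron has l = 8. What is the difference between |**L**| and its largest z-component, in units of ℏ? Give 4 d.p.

|L| = 6√2 ℏ ≈ 8.4853ℏ, while L_z,max = lℏ = 8ℏ.
The difference is (6√2 − 8)ℏ ≈ 0.4853ℏ.

|L| − L_z,max ≈ 0.4853ℏ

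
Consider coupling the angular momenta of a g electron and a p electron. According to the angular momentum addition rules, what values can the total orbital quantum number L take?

L = 3, 4, 5

L runs from |4 − 1| = 3 to 4 + 1 = 5.
L ∈ {3, 4, 5}.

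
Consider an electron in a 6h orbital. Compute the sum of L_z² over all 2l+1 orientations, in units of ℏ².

Σ(L_z)² = 110 ℏ²

6h means n = 6, l = 5.
The allowed m_l values are -5, -4, -3, -2, -1, 0, 1, 2, 3, 4, 5.
Summing m² from −5 to 5: Σ m_l² = 110.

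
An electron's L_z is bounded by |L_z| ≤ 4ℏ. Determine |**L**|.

L_z,max = lℏ, so l = 4.
Then |L| = ℏ√(4·5) = 2√5 ℏ.

|L| = 2√5 ℏ ≈ 4.472ℏ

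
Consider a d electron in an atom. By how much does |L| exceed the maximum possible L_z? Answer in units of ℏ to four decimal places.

For a d orbital, l = 2.
|L| = √6 ℏ ≈ 2.4495ℏ, while L_z,max = lℏ = 2ℏ.
The difference is (√6 − 2)ℏ ≈ 0.4495ℏ.

|L| − L_z,max ≈ 0.4495ℏ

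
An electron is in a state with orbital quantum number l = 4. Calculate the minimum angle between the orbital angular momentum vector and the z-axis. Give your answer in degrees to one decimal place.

|L| = √(l(l+1)) ℏ = 2√5 ℏ.
The smallest angle corresponds to the largest L_z, i.e. m_l = l = 4, giving L_z = 4ℏ.
cos θ_min = 4/√20, so θ_min ≈ 26.6°.

θ_min ≈ 26.6°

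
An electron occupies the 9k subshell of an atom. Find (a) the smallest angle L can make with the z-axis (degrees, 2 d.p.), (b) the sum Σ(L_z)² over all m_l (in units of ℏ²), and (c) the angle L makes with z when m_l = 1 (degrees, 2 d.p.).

9k means n = 9, l = 7.
cos θ_min = 7/√56, so θ_min ≈ 20.70°.
Σ m_l² = 280, so Σ(L_z)² = 280 ℏ².
For m_l = 1: cos θ = 1/√56, θ ≈ 82.32°.

θ_min ≈ 20.70°; Σ(L_z)² = 280 ℏ²; θ(m_l=1) ≈ 82.32°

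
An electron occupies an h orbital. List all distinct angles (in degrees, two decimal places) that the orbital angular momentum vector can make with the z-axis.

An h state has l = 5.
|L| = √(l(l+1)) ℏ = √30 ℏ.
cos θ = m_l/√30 for each m_l ∈ {-5, -4, -3, -2, -1, 0, 1, 2, 3, 4, 5}.

θ ∈ {24.09°, 43.09°, 56.79°, 68.58°, 79.48°, 90.00°, 100.52°, 111.42°, 123.21°, 136.91°, 155.91°}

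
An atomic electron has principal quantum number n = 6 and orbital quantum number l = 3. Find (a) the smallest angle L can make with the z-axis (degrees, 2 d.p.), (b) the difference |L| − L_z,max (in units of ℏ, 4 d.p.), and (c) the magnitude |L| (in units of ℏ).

cos θ_min = 3/√12, so θ_min ≈ 30.00°.
|L| − L_z,max = (2√3 − 3)ℏ ≈ 0.4641ℏ.
|L| = ℏ√(3·4) = 2√3 ℏ ≈ 3.464ℏ.

θ_min ≈ 30.00°; |L|−L_z,max ≈ 0.4641ℏ; |L| = 2√3 ℏ ≈ 3.464ℏ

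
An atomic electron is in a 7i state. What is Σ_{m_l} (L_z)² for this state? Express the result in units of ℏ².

Σ(L_z)² = 182 ℏ²

The 7i subshell has l = 6.
m_l ∈ {-6, -5, -4, -3, -2, -1, 0, 1, 2, 3, 4, 5, 6}.
Σ m_l² = 2·(1 + 4 + 9 + 16 + 25 + 36) = 182.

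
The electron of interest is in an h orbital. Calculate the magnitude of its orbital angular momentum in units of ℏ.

An h state has l = 5.
|L| = ℏ√(l(l+1)) = ℏ√(5·6) = √30 ℏ

|L| = √30 ℏ ≈ 5.477ℏ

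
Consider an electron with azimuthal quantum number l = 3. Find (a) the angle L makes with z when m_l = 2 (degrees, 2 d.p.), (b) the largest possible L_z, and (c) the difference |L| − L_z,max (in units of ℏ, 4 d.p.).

θ(m_l=2) ≈ 54.74°; L_z,max = 3ℏ; |L|−L_z,max ≈ 0.4641ℏ

For m_l = 2: cos θ = 2/√12, θ ≈ 54.74°.
L_z,max = lℏ = 3ℏ.
|L| − L_z,max = (2√3 − 3)ℏ ≈ 0.4641ℏ.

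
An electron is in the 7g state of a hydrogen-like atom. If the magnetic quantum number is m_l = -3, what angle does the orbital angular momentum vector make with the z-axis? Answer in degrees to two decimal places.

θ ≈ 132.13°

The 7g subshell has l = 4.
|L| = ℏ√(l(l+1)) = 2√5 ℏ.
L_z = m_l ℏ = −3ℏ.
cos θ = L_z/|L| = -3/√20, so θ ≈ 132.13°.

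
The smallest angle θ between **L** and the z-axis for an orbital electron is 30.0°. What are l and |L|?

cos²θ_min = l/(l+1) = 0.7500.
Thus l = 0.7500/(1 − 0.7500) ≈ 3.
Then |L| = ℏ√(3·4) = 2√3 ℏ.

l = 3, |L| = 2√3 ℏ ≈ 3.464ℏ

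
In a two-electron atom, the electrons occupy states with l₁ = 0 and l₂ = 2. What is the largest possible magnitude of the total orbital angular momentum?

|L_tot|_max = √6 ℏ ≈ 2.449ℏ

Angular momentum addition gives L = |l₁ − l₂|, …, l₁ + l₂.
So L can be 2.
The largest magnitude corresponds to L = 2: |L_tot| = ℏ√(2·3) = √6 ℏ.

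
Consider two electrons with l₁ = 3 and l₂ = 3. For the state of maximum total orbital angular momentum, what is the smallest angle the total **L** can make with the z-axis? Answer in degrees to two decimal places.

The total orbital quantum number L ranges from |l₁ − l₂| to l₁ + l₂ in integer steps.
So L can be 0, 1, 2, 3, 4, 5, 6.
The maximum is L = 6, with |L_tot| = ℏ√(6·7) = √42 ℏ.
The minimum angle with z is arccos(6/√42) ≈ 22.21°.

θ_min ≈ 22.21°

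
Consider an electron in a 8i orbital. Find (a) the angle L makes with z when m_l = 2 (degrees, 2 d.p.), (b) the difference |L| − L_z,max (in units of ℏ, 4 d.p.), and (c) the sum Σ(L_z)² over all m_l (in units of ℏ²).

For 8i, l = 6.
For m_l = 2: cos θ = 2/√42, θ ≈ 72.02°.
|L| − L_z,max = (√42 − 6)ℏ ≈ 0.4807ℏ.
Σ m_l² = 182, so Σ(L_z)² = 182 ℏ².

θ(m_l=2) ≈ 72.02°; |L|−L_z,max ≈ 0.4807ℏ; Σ(L_z)² = 182 ℏ²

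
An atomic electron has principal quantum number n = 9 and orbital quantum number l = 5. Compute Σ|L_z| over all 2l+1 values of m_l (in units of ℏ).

Σ|L_z| = 30 ℏ

m_l runs from −5 to 5, i.e. {-5, -4, -3, -2, -1, 0, 1, 2, 3, 4, 5}.
Σ|m_l| = 2·5(5+1)/2 = 30.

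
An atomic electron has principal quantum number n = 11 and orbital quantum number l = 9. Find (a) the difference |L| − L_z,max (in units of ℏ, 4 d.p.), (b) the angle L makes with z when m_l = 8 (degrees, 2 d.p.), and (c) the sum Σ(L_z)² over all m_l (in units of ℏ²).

|L|−L_z,max ≈ 0.4868ℏ; θ(m_l=8) ≈ 32.51°; Σ(L_z)² = 570 ℏ²

|L| − L_z,max = (3√10 − 9)ℏ ≈ 0.4868ℏ.
For m_l = 8: cos θ = 8/√90, θ ≈ 32.51°.
Σ m_l² = 570, so Σ(L_z)² = 570 ℏ².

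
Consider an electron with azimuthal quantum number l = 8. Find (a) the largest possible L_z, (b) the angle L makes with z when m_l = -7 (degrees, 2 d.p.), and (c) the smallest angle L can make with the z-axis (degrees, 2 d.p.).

L_z,max = 8ℏ; θ(m_l=-7) ≈ 145.58°; θ_min ≈ 19.47°

L_z,max = lℏ = 8ℏ.
For m_l = -7: cos θ = -7/√72, θ ≈ 145.58°.
cos θ_min = 8/√72, so θ_min ≈ 19.47°.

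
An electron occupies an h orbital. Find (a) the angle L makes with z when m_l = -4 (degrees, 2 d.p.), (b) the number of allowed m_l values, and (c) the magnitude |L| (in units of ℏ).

The letter h corresponds to l = 5.
For m_l = -4: cos θ = -4/√30, θ ≈ 136.91°.
There are 2l+1 = 11 values of m_l.
|L| = ℏ√(5·6) = √30 ℏ ≈ 5.477ℏ.

θ(m_l=-4) ≈ 136.91°; 11 values; |L| = √30 ℏ ≈ 5.477ℏ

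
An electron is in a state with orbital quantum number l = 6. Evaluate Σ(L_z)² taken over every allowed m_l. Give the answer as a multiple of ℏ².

Σ(L_z)² = 182 ℏ²

m_l ∈ {-6, -5, -4, -3, -2, -1, 0, 1, 2, 3, 4, 5, 6}.
Σ m_l² = l(l+1)(2l+1)/3 = 6·7·13/3 = 182.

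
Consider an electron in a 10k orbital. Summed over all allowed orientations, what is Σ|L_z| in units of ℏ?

For 10k, l = 7.
m_l runs from −7 to 7, i.e. {-7, -6, -5, -4, -3, -2, -1, 0, 1, 2, 3, 4, 5, 6, 7}.
Σ|m_l| = 2(1+2+…+7) = 56.

Σ|L_z| = 56 ℏ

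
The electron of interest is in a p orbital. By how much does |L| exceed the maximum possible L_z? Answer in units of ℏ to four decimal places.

|L| − L_z,max ≈ 0.4142ℏ

A p state has l = 1.
|L| = √2 ℏ ≈ 1.4142ℏ, while L_z,max = lℏ = 1ℏ.
The difference is (√2 − 1)ℏ ≈ 0.4142ℏ.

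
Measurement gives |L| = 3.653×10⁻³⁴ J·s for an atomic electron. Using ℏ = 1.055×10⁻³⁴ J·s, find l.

In units of ℏ, |L| ≈ 3.463.
l(l+1) ≈ 3.463² ≈ 11.99, so l = 3.

l = 3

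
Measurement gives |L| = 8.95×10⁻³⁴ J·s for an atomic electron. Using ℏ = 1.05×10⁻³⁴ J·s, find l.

l = 8

In units of ℏ, |L| ≈ 8.524.
Set l(l+1) = 72.66; the integer solution is l = 8.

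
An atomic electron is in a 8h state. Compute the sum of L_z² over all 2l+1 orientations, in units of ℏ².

Σ(L_z)² = 110 ℏ²

The 8h subshell has l = 5.
m_l runs from −5 to 5, i.e. {-5, -4, -3, -2, -1, 0, 1, 2, 3, 4, 5}.
Summing m² from −5 to 5: Σ m_l² = 110.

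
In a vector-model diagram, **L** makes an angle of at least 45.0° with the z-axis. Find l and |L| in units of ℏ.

cos θ_min = l/√(l(l+1)) = √(l/(l+1)), so l/(l+1) = cos²(45.0°) = 0.5000.
l = cos²θ/sin²θ ≈ 1.
Then |L| = ℏ√(1·2) = √2 ℏ.

l = 1, |L| = √2 ℏ ≈ 1.414ℏ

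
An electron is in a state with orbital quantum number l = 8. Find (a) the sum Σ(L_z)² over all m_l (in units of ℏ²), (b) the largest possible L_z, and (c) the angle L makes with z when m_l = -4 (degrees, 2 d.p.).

Σ m_l² = 408, so Σ(L_z)² = 408 ℏ².
L_z,max = lℏ = 8ℏ.
For m_l = -4: cos θ = -4/√72, θ ≈ 118.13°.

Σ(L_z)² = 408 ℏ²; L_z,max = 8ℏ; θ(m_l=-4) ≈ 118.13°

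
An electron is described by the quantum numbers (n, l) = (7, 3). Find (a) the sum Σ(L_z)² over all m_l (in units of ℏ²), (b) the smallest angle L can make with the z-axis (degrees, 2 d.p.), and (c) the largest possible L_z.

Σ(L_z)² = 28 ℏ²; θ_min ≈ 30.00°; L_z,max = 3ℏ

Σ m_l² = 28, so Σ(L_z)² = 28 ℏ².
cos θ_min = 3/√12, so θ_min ≈ 30.00°.
L_z,max = lℏ = 3ℏ.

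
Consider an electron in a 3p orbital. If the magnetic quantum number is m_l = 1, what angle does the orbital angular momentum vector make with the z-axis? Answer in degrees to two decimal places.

The 3p subshell has l = 1.
|L| = ℏ√(l(l+1)) = √2 ℏ.
L_z = m_l ℏ = 1ℏ.
cos θ = L_z/|L| = 1/√2, so θ ≈ 45.00°.

θ ≈ 45.00°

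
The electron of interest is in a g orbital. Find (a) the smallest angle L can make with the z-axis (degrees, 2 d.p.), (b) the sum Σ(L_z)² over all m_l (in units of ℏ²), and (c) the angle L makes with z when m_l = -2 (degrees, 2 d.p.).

For a g orbital, l = 4.
cos θ_min = 4/√20, so θ_min ≈ 26.57°.
Σ m_l² = 60, so Σ(L_z)² = 60 ℏ².
For m_l = -2: cos θ = -2/√20, θ ≈ 116.57°.

θ_min ≈ 26.57°; Σ(L_z)² = 60 ℏ²; θ(m_l=-2) ≈ 116.57°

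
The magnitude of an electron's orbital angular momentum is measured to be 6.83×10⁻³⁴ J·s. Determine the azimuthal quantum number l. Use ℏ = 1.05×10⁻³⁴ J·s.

In units of ℏ, |L| ≈ 6.505.
l(l+1) ≈ 6.505² ≈ 42.31, so l = 6.

l = 6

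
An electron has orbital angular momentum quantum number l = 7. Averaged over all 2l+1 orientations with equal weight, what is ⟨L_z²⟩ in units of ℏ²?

m_l ∈ {-7, -6, -5, -4, -3, -2, -1, 0, 1, 2, 3, 4, 5, 6, 7}.
Average of L_z² over 15 states: 280/15 ℏ² = 18.67 ℏ².

⟨L_z²⟩ = 18.67 ℏ²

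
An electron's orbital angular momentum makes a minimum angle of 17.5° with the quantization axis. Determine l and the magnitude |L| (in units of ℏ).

l = 10, |L| = √110 ℏ ≈ 10.488ℏ

cos²θ_min = l/(l+1) = 0.9096.
Solving: l = 10.
Then |L| = ℏ√(10·11) = √110 ℏ.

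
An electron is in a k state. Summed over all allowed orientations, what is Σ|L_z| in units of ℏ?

Σ|L_z| = 56 ℏ

The letter k corresponds to l = 7.
The allowed m_l values are -7, -6, -5, -4, -3, -2, -1, 0, 1, 2, 3, 4, 5, 6, 7.
Σ|m_l| = l(l+1) = 56.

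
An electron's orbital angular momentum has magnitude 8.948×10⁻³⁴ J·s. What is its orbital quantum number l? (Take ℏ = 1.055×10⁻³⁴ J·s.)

l = 8

In units of ℏ, |L| ≈ 8.482.
(|L|/ℏ)² = l(l+1) ≈ 71.94 ⇒ l = 8.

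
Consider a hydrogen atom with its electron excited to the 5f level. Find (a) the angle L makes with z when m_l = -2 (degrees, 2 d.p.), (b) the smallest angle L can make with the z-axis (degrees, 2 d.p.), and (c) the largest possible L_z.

θ(m_l=-2) ≈ 125.26°; θ_min ≈ 30.00°; L_z,max = 3ℏ

The 5f level has l = 3.
For m_l = -2: cos θ = -2/√12, θ ≈ 125.26°.
cos θ_min = 3/√12, so θ_min ≈ 30.00°.
L_z,max = lℏ = 3ℏ.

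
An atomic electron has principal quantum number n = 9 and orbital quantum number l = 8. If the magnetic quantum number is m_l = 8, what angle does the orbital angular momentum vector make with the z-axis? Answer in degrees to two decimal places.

θ ≈ 19.47°

|L| = ℏ√(l(l+1)) = 6√2 ℏ.
L_z = m_l ℏ = 8ℏ.
cos θ = L_z/|L| = 8/√72, so θ ≈ 19.47°.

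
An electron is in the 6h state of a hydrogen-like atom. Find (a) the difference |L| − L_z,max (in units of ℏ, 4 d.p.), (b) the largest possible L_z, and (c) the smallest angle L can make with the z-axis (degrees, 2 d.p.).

|L|−L_z,max ≈ 0.4772ℏ; L_z,max = 5ℏ; θ_min ≈ 24.09°

The 6h subshell has l = 5.
|L| − L_z,max = (√30 − 5)ℏ ≈ 0.4772ℏ.
L_z,max = lℏ = 5ℏ.
cos θ_min = 5/√30, so θ_min ≈ 24.09°.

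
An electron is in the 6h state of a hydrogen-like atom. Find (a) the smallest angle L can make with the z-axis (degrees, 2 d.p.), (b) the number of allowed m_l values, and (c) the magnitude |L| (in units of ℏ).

The 6h subshell has l = 5.
cos θ_min = 5/√30, so θ_min ≈ 24.09°.
There are 2l+1 = 11 values of m_l.
|L| = ℏ√(5·6) = √30 ℏ ≈ 5.477ℏ.

θ_min ≈ 24.09°; 11 values; |L| = √30 ℏ ≈ 5.477ℏ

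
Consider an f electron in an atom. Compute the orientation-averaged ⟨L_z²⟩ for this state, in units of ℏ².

An f state has l = 3.
m_l ∈ {-3, -2, -1, 0, 1, 2, 3}.
⟨L_z²⟩ = ℏ²·(Σ m_l²)/(2l+1) = ℏ²·28/7 = 4ℏ².

⟨L_z²⟩ = 4 ℏ²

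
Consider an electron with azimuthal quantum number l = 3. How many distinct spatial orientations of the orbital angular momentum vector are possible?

7

The number of m_l values is 2l + 1 = 2·3 + 1 = 7.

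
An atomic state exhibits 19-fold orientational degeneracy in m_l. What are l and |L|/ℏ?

19 = 2l + 1, so l = (19−1)/2 = 9.
Then |L| = √(l(l+1)) ℏ = 3√10 ℏ.

l = 9, |L| = 3√10 ℏ ≈ 9.487ℏ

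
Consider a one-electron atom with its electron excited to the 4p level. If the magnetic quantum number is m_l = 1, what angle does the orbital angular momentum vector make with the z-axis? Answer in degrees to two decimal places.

The 4p level has l = 1.
|L|² = l(l+1)ℏ² = 2ℏ², so |L| = √2 ℏ.
L_z = m_l ℏ = 1ℏ.
cos θ = L_z/|L| = 1/√2, so θ ≈ 45.00°.

θ ≈ 45.00°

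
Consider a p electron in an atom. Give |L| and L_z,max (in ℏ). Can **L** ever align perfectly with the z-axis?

No: L_z,max = 1ℏ < |L| = √2 ℏ ≈ 1.414ℏ

For a p orbital, l = 1.
|L| = √2 ℏ ≈ 1.4142ℏ, while L_z,max = lℏ = 1ℏ.
Since |L| > L_z,max, the vector can never point exactly along z; the closest it comes is θ_min = arccos(1/√2) ≈ 45.0°.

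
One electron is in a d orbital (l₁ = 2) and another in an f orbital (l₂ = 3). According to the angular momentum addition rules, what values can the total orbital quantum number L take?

L runs from |2 − 3| = 1 to 2 + 3 = 5.
L ∈ {1, 2, 3, 4, 5}.

L = 1, 2, 3, 4, 5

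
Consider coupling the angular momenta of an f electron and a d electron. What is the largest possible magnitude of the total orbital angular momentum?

Angular momentum addition gives L = |l₁ − l₂|, …, l₁ + l₂.
So L can be 1, 2, 3, 4, 5.
The largest magnitude corresponds to L = 5: |L_tot| = ℏ√(5·6) = √30 ℏ.

|L_tot|_max = √30 ℏ ≈ 5.477ℏ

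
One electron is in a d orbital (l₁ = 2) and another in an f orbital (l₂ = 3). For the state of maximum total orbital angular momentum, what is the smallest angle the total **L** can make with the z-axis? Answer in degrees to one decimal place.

θ_min ≈ 24.1°

L runs from |2 − 3| = 1 to 2 + 3 = 5.
So L can be 1, 2, 3, 4, 5.
The maximum is L = 5, with |L_tot| = ℏ√(5·6) = √30 ℏ.
The minimum angle with z is arccos(5/√30) ≈ 24.1°.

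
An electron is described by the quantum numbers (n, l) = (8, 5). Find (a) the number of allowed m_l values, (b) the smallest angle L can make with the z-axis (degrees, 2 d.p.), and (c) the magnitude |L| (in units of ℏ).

11 values; θ_min ≈ 24.09°; |L| = √30 ℏ ≈ 5.477ℏ

There are 2l+1 = 11 values of m_l.
cos θ_min = 5/√30, so θ_min ≈ 24.09°.
|L| = ℏ√(5·6) = √30 ℏ ≈ 5.477ℏ.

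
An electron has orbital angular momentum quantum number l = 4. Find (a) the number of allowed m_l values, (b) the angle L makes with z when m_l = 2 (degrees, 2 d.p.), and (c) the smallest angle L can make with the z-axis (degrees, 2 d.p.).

There are 2l+1 = 9 values of m_l.
For m_l = 2: cos θ = 2/√20, θ ≈ 63.43°.
cos θ_min = 4/√20, so θ_min ≈ 26.57°.

9 values; θ(m_l=2) ≈ 63.43°; θ_min ≈ 26.57°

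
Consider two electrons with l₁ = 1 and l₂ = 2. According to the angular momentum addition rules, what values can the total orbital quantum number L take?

The total orbital quantum number L ranges from |l₁ − l₂| to l₁ + l₂ in integer steps.
Allowed values: L = 1, 2, 3.

L = 1, 2, 3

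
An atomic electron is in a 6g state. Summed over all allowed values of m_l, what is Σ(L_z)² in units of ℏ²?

The 6g subshell has l = 4.
The allowed m_l values are -4, -3, -2, -1, 0, 1, 2, 3, 4.
Σ m_l² = l(l+1)(2l+1)/3 = 4·5·9/3 = 60.

Σ(L_z)² = 60 ℏ²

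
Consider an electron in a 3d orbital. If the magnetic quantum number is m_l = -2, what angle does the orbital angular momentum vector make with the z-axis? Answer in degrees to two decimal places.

3d means n = 3, l = 2.
|L| = √(l(l+1)) ℏ = √6 ℏ.
L_z = m_l ℏ = −2ℏ.
cos θ = L_z/|L| = -2/√6, so θ ≈ 144.74°.

θ ≈ 144.74°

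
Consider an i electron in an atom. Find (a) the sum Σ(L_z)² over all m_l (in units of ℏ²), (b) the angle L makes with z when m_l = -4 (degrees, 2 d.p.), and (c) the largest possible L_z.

Σ(L_z)² = 182 ℏ²; θ(m_l=-4) ≈ 128.11°; L_z,max = 6ℏ

An i state has l = 6.
Σ m_l² = 182, so Σ(L_z)² = 182 ℏ².
For m_l = -4: cos θ = -4/√42, θ ≈ 128.11°.
L_z,max = lℏ = 6ℏ.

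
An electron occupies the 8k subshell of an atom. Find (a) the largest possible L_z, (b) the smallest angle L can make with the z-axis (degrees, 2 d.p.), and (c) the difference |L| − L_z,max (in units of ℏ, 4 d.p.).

The 8k subshell has l = 7.
L_z,max = lℏ = 7ℏ.
cos θ_min = 7/√56, so θ_min ≈ 20.70°.
|L| − L_z,max = (2√14 − 7)ℏ ≈ 0.4833ℏ.

L_z,max = 7ℏ; θ_min ≈ 20.70°; |L|−L_z,max ≈ 0.4833ℏ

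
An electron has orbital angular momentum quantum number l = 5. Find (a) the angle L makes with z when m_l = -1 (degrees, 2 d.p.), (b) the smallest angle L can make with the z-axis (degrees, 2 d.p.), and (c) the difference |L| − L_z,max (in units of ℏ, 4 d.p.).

θ(m_l=-1) ≈ 100.52°; θ_min ≈ 24.09°; |L|−L_z,max ≈ 0.4772ℏ

For m_l = -1: cos θ = -1/√30, θ ≈ 100.52°.
cos θ_min = 5/√30, so θ_min ≈ 24.09°.
|L| − L_z,max = (√30 − 5)ℏ ≈ 0.4772ℏ.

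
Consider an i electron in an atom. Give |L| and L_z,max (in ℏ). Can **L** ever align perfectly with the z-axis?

An i state has l = 6.
|L| = √42 ℏ ≈ 6.4807ℏ, while L_z,max = lℏ = 6ℏ.
Since |L| > L_z,max, the vector can never point exactly along z; the closest it comes is θ_min = arccos(6/√42) ≈ 22.2°.

No: L_z,max = 6ℏ < |L| = √42 ℏ ≈ 6.481ℏ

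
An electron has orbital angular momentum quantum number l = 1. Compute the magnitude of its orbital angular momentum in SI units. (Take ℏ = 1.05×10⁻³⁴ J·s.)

|L| = 1.48×10⁻³⁴ J·s

|L| = ℏ√(l(l+1)) = ℏ√(1·2) = √2 ℏ
Numerically, |L| = 1.414 × (1.05×10⁻³⁴ J·s) = 1.48×10⁻³⁴ J·s.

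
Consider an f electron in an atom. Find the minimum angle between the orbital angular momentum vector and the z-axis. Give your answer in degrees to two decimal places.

θ_min ≈ 30.00°

For an f orbital, l = 3.
|L|² = l(l+1)ℏ² = 12ℏ², so |L| = 2√3 ℏ.
The smallest angle corresponds to the largest L_z, i.e. m_l = l = 3, giving L_z = 3ℏ.
cos θ_min = 3/√12, so θ_min ≈ 30.00°.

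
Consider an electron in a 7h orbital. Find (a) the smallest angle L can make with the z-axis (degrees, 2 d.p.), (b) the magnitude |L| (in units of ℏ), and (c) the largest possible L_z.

θ_min ≈ 24.09°; |L| = √30 ℏ ≈ 5.477ℏ; L_z,max = 5ℏ

For 7h, l = 5.
cos θ_min = 5/√30, so θ_min ≈ 24.09°.
|L| = ℏ√(5·6) = √30 ℏ ≈ 5.477ℏ.
L_z,max = lℏ = 5ℏ.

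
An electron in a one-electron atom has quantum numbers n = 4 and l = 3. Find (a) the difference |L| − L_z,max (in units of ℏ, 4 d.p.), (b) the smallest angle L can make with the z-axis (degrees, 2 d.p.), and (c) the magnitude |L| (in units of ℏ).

|L|−L_z,max ≈ 0.4641ℏ; θ_min ≈ 30.00°; |L| = 2√3 ℏ ≈ 3.464ℏ

|L| − L_z,max = (2√3 − 3)ℏ ≈ 0.4641ℏ.
cos θ_min = 3/√12, so θ_min ≈ 30.00°.
|L| = ℏ√(3·4) = 2√3 ℏ ≈ 3.464ℏ.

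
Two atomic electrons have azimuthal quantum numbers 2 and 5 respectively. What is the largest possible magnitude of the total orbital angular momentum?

By the triangle rule, |l₁ − l₂| ≤ L ≤ l₁ + l₂.
L ∈ {3, 4, 5, 6, 7}.
The largest magnitude corresponds to L = 7: |L_tot| = ℏ√(7·8) = 2√14 ℏ.

|L_tot|_max = 2√14 ℏ ≈ 7.483ℏ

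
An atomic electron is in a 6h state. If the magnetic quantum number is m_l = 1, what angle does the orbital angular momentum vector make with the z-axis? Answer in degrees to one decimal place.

θ ≈ 79.5°

The 6h subshell has l = 5.
|L|² = l(l+1)ℏ² = 30ℏ², so |L| = √30 ℏ.
L_z = m_l ℏ = 1ℏ.
cos θ = L_z/|L| = 1/√30, so θ ≈ 79.5°.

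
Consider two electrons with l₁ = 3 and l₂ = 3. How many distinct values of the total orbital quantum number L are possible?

By the triangle rule, |l₁ − l₂| ≤ L ≤ l₁ + l₂.
So L can be 0, 1, 2, 3, 4, 5, 6.
That is 7 values.

7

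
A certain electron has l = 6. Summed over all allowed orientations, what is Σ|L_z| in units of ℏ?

Σ|L_z| = 42 ℏ

The allowed m_l values are -6, -5, -4, -3, -2, -1, 0, 1, 2, 3, 4, 5, 6.
Σ|m_l| = 2·6(6+1)/2 = 42.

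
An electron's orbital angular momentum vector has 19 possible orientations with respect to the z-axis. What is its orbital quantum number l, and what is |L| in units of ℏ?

l = 9, |L| = 3√10 ℏ ≈ 9.487ℏ

2l + 1 = 19 ⇒ l = 9.
Then |L| = √(l(l+1)) ℏ = 3√10 ℏ.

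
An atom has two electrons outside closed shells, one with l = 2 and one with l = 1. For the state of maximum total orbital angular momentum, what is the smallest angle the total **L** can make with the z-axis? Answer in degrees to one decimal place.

The total orbital quantum number L ranges from |l₁ − l₂| to l₁ + l₂ in integer steps.
Allowed values: L = 1, 2, 3.
The maximum is L = 3, with |L_tot| = ℏ√(3·4) = 2√3 ℏ.
The minimum angle with z is arccos(3/√12) ≈ 30.0°.

θ_min ≈ 30.0°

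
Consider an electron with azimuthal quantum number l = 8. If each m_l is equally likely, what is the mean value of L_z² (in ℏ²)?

⟨L_z²⟩ = 24 ℏ²

The allowed m_l values are -8, -7, -6, -5, -4, -3, -2, -1, 0, 1, 2, 3, 4, 5, 6, 7, 8.
⟨L_z²⟩ = ℏ²·l(l+1)/3 = 24ℏ².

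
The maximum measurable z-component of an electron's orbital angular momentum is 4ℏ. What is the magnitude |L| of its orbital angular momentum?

The maximum L_z equals lℏ, giving l = 4.
|L| = ℏ√(l(l+1)) = 2√5 ℏ.

|L| = 2√5 ℏ ≈ 4.472ℏ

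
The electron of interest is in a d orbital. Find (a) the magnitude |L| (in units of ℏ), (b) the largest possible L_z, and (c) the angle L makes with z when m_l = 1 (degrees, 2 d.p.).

|L| = √6 ℏ ≈ 2.449ℏ; L_z,max = 2ℏ; θ(m_l=1) ≈ 65.91°

For a d orbital, l = 2.
|L| = ℏ√(2·3) = √6 ℏ ≈ 2.449ℏ.
L_z,max = lℏ = 2ℏ.
For m_l = 1: cos θ = 1/√6, θ ≈ 65.91°.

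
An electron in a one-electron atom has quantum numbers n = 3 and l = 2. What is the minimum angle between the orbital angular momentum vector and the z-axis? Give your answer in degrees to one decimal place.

|L| = √(l(l+1)) ℏ = √6 ℏ.
The smallest angle corresponds to the largest L_z, i.e. m_l = l = 2, giving L_z = 2ℏ.
cos θ_min = 2/√6, so θ_min ≈ 35.3°.

θ_min ≈ 35.3°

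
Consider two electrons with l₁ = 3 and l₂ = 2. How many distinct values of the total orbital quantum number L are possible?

5

By the triangle rule, |l₁ − l₂| ≤ L ≤ l₁ + l₂.
L ∈ {1, 2, 3, 4, 5}.
That is 5 values.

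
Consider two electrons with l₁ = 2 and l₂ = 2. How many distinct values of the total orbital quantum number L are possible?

5

Angular momentum addition gives L = |l₁ − l₂|, …, l₁ + l₂.
Allowed values: L = 0, 1, 2, 3, 4.
That is 5 values.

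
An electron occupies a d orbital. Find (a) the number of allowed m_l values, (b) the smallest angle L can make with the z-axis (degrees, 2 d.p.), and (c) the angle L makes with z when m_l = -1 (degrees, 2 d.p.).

5 values; θ_min ≈ 35.26°; θ(m_l=-1) ≈ 114.09°

For a d orbital, l = 2.
There are 2l+1 = 5 values of m_l.
cos θ_min = 2/√6, so θ_min ≈ 35.26°.
For m_l = -1: cos θ = -1/√6, θ ≈ 114.09°.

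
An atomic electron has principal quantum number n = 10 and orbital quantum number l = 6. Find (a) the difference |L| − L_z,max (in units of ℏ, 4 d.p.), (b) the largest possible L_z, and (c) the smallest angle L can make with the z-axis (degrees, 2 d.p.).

|L| − L_z,max = (√42 − 6)ℏ ≈ 0.4807ℏ.
L_z,max = lℏ = 6ℏ.
cos θ_min = 6/√42, so θ_min ≈ 22.21°.

|L|−L_z,max ≈ 0.4807ℏ; L_z,max = 6ℏ; θ_min ≈ 22.21°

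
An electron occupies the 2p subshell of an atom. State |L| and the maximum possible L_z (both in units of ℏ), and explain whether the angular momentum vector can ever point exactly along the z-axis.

No: L_z,max = 1ℏ < |L| = √2 ℏ ≈ 1.414ℏ

For 2p, l = 1.
|L| = √2 ℏ ≈ 1.4142ℏ, while L_z,max = lℏ = 1ℏ.
Since |L| > L_z,max, the vector can never point exactly along z; the closest it comes is θ_min = arccos(1/√2) ≈ 45.0°.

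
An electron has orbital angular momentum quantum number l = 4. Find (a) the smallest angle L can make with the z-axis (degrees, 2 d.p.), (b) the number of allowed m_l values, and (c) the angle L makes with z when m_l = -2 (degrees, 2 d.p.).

cos θ_min = 4/√20, so θ_min ≈ 26.57°.
There are 2l+1 = 9 values of m_l.
For m_l = -2: cos θ = -2/√20, θ ≈ 116.57°.

θ_min ≈ 26.57°; 9 values; θ(m_l=-2) ≈ 116.57°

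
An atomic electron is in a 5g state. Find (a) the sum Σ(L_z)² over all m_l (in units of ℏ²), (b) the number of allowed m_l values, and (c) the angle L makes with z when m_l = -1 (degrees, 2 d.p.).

The 5g subshell has l = 4.
Σ m_l² = 60, so Σ(L_z)² = 60 ℏ².
There are 2l+1 = 9 values of m_l.
For m_l = -1: cos θ = -1/√20, θ ≈ 102.92°.

Σ(L_z)² = 60 ℏ²; 9 values; θ(m_l=-1) ≈ 102.92°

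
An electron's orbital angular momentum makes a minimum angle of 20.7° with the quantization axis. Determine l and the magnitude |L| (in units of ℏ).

cos²θ_min = l/(l+1) = 0.8751.
Thus l = 0.8751/(1 − 0.8751) ≈ 7.
Then |L| = ℏ√(7·8) = 2√14 ℏ.

l = 7, |L| = 2√14 ℏ ≈ 7.483ℏ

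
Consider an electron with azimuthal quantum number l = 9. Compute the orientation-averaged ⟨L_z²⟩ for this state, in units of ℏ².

⟨L_z²⟩ = 30 ℏ²

The allowed m_l values are -9, -8, -7, -6, -5, -4, -3, -2, -1, 0, 1, 2, 3, 4, 5, 6, 7, 8, 9.
⟨L_z²⟩ = ℏ²·l(l+1)/3 = 30ℏ².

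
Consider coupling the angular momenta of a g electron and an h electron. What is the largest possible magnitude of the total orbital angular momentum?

Angular momentum addition gives L = |l₁ − l₂|, …, l₁ + l₂.
L ∈ {1, 2, 3, 4, 5, 6, 7, 8, 9}.
The largest magnitude corresponds to L = 9: |L_tot| = ℏ√(9·10) = 3√10 ℏ.

|L_tot|_max = 3√10 ℏ ≈ 9.487ℏ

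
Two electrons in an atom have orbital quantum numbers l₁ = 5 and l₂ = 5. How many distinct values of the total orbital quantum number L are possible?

11

Angular momentum addition gives L = |l₁ − l₂|, …, l₁ + l₂.
L ∈ {0, 1, 2, 3, 4, 5, 6, 7, 8, 9, 10}.
That is 11 values.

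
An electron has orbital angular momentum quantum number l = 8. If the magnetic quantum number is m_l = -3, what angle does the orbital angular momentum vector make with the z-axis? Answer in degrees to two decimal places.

|L| = √(l(l+1)) ℏ = 6√2 ℏ.
L_z = m_l ℏ = −3ℏ.
cos θ = L_z/|L| = -3/√72, so θ ≈ 110.70°.

θ ≈ 110.70°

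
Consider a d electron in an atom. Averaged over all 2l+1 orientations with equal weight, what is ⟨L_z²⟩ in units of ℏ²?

A d state has l = 2.
m_l runs from −2 to 2, i.e. {-2, -1, 0, 1, 2}.
⟨L_z²⟩ = ℏ²·l(l+1)/3 = 2ℏ².

⟨L_z²⟩ = 2 ℏ²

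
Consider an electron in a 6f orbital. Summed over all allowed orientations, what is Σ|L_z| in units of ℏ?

Σ|L_z| = 12 ℏ

The 6f subshell has l = 3.
m_l ∈ {-3, -2, -1, 0, 1, 2, 3}.
Σ|m_l| = 2·3(3+1)/2 = 12.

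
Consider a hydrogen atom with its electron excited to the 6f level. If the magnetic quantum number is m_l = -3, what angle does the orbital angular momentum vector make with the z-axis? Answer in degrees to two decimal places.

The 6f level has l = 3.
|L|² = l(l+1)ℏ² = 12ℏ², so |L| = 2√3 ℏ.
L_z = m_l ℏ = −3ℏ.
cos θ = L_z/|L| = -3/√12, so θ ≈ 150.00°.

θ ≈ 150.00°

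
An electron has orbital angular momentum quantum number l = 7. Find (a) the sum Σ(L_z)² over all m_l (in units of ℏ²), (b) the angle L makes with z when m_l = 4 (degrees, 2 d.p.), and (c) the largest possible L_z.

Σ(L_z)² = 280 ℏ²; θ(m_l=4) ≈ 57.69°; L_z,max = 7ℏ

Σ m_l² = 280, so Σ(L_z)² = 280 ℏ².
For m_l = 4: cos θ = 4/√56, θ ≈ 57.69°.
L_z,max = lℏ = 7ℏ.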